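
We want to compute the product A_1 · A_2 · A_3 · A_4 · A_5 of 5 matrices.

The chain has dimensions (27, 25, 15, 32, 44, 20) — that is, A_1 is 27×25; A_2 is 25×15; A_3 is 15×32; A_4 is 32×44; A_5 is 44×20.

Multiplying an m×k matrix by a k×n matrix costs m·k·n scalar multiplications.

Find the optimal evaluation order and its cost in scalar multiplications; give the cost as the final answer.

Adjacent pairs: A_1A_2 = 27·25·15 = 10125; A_2A_3 = 25·15·32 = 12000; A_3A_4 = 15·32·44 = 21120; A_4A_5 = 32·44·20 = 28160.
Length 3: A_1..A_3: k=1: 0+12000+27·25·32=33600; k=2: 10125+0+27·15·32=23085 → min 23085 | A_2..A_4: k=2: 0+21120+25·15·44=37620; k=3: 12000+0+25·32·44=47200 → min 37620 | A_3..A_5: k=3: 0+28160+15·32·20=37760; k=4: 21120+0+15·44·20=34320 → min 34320.
Length 4: A_1..A_4: k=1: 0+37620+27·25·44=67320; k=2: 10125+21120+27·15·44=49065; k=3: 23085+0+27·32·44=61101 → min 49065 | A_2..A_5: k=2: 0+34320+25·15·20=41820; k=3: 12000+28160+25·32·20=56160; k=4: 37620+0+25·44·20=59620 → min 41820.
Length 5: A_1..A_5: k=1: 0+41820+27·25·20=55320; k=2: 10125+34320+27·15·20=52545; k=3: 23085+28160+27·32·20=68525; k=4: 49065+0+27·44·20=72825 → min 52545.
Optimal parenthesization: ((A_1 · A_2) · ((A_3 · A_4) · A_5)) with cost 52545.

52545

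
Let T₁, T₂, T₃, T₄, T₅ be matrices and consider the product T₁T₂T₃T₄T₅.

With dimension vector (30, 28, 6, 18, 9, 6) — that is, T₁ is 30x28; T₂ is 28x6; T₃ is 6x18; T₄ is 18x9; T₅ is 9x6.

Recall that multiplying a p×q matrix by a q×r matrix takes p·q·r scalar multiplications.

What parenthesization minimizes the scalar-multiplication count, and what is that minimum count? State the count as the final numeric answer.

Adjacent pairs: T₁T₂ = 30·28·6 = 5040; T₂T₃ = 28·6·18 = 3024; T₃T₄ = 6·18·9 = 972; T₄T₅ = 18·9·6 = 972.
Length 3: T₁..T₃: k=1: 0+3024+30·28·18=18144; k=2: 5040+0+30·6·18=8280 → min 8280 | T₂..T₄: k=2: 0+972+28·6·9=2484; k=3: 3024+0+28·18·9=7560 → min 2484 | T₃..T₅: k=3: 0+972+6·18·6=1620; k=4: 972+0+6·9·6=1296 → min 1296.
Length 4: T₁..T₄: k=1: 0+2484+30·28·9=10044; k=2: 5040+972+30·6·9=7632; k=3: 8280+0+30·18·9=13140 → min 7632 | T₂..T₅: k=2: 0+1296+28·6·6=2304; k=3: 3024+972+28·18·6=7020; k=4: 2484+0+28·9·6=3996 → min 2304.
Length 5: T₁..T₅: k=1: 0+2304+30·28·6=7344; k=2: 5040+1296+30·6·6=7416; k=3: 8280+972+30·18·6=12492; k=4: 7632+0+30·9·6=9252 → min 7344.
Optimal parenthesization: (T₁(T₂((T₃T₄)T₅))) with cost 7344.

7344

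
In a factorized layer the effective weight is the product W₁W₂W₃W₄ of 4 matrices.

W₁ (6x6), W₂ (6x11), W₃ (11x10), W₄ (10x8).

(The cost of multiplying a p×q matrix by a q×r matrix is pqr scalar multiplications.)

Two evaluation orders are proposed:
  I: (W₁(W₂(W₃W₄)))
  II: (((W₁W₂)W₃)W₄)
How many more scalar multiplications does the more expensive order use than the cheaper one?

160

Order I = (W₁(W₂(W₃W₄))): (W₃W₄): 11×10 by 10×8 → 11×8, cost 11·10·8 = 880; (W₂(W₃W₄)): 6×11 by 11×8 → 6×8, cost 6·11·8 = 528; cumulative 1408; (W₁(W₂(W₃W₄))): 6×6 by 6×8 → 6×8, cost 6·6·8 = 288; cumulative 1696. Total 1696.
Order II = (((W₁W₂)W₃)W₄): (W₁W₂): 6×6 by 6×11 → 6×11, cost 6·6·11 = 396; ((W₁W₂)W₃): 6×11 by 11×10 → 6×10, cost 6·11·10 = 660; cumulative 1056; (((W₁W₂)W₃)W₄): 6×10 by 10×8 → 6×8, cost 6·10·8 = 480; cumulative 1536. Total 1536.
Difference: |1696 − 1536| = 160.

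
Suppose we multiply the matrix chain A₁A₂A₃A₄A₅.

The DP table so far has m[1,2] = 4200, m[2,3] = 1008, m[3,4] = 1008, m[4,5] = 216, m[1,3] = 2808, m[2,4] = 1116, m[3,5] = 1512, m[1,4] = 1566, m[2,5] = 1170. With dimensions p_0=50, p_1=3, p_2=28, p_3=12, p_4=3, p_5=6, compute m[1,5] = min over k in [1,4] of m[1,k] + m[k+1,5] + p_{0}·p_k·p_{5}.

m[1,5] = min over k∈[1,4] of m[1,k]+m[k+1,5]+p_{0}·p_k·p_{5}.
k=1: 0 + 1170 + 50·3·6 = 2070; k=2: 4200 + 1512 + 50·28·6 = 14112; k=3: 2808 + 216 + 50·12·6 = 6624; k=4: 1566 + 0 + 50·3·6 = 2466.
Minimum: 2070 at k=1.

2070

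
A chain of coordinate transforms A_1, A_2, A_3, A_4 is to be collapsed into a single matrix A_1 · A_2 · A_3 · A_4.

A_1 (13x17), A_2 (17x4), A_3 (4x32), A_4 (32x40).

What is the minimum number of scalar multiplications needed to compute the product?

Adjacent pairs: A_1A_2 = 13·17·4 = 884; A_2A_3 = 17·4·32 = 2176; A_3A_4 = 4·32·40 = 5120.
Length 3: A_1..A_3: k=1: 0+2176+13·17·32=9248; k=2: 884+0+13·4·32=2548 → min 2548 | A_2..A_4: k=2: 0+5120+17·4·40=7840; k=3: 2176+0+17·32·40=23936 → min 7840.
Length 4: A_1..A_4: k=1: 0+7840+13·17·40=16680; k=2: 884+5120+13·4·40=8084; k=3: 2548+0+13·32·40=19188 → min 8084.
Optimal order: ((A_1 · A_2) · (A_3 · A_4)) with cost 8084.

8084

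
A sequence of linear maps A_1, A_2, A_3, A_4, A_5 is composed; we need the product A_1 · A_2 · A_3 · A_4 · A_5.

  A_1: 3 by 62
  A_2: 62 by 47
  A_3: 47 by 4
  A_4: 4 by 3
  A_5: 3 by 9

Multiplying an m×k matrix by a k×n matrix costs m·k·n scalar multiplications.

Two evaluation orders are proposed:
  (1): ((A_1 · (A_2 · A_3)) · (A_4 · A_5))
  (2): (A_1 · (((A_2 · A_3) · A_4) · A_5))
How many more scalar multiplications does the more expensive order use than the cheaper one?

3132

Order (1) = ((A_1 · (A_2 · A_3)) · (A_4 · A_5)): (A_2 · A_3): 62×47 by 47×4 → 62×4, cost 62·47·4 = 11656; (A_1 · (A_2 · A_3)): 3×62 by 62×4 → 3×4, cost 3·62·4 = 744; cumulative 12400; (A_4 · A_5): 4×3 by 3×9 → 4×9, cost 4·3·9 = 108; ((A_1 · (A_2 · A_3)) · (A_4 · A_5)): 3×4 by 4×9 → 3×9, cost 3·4·9 = 108; cumulative 12616. Total 12616.
Order (2) = (A_1 · (((A_2 · A_3) · A_4) · A_5)): (A_2 · A_3): 62×47 by 47×4 → 62×4, cost 62·47·4 = 11656; ((A_2 · A_3) · A_4): 62×4 by 4×3 → 62×3, cost 62·4·3 = 744; cumulative 12400; (((A_2 · A_3) · A_4) · A_5): 62×3 by 3×9 → 62×9, cost 62·3·9 = 1674; cumulative 14074; (A_1 · (((A_2 · A_3) · A_4) · A_5)): 3×62 by 62×9 → 3×9, cost 3·62·9 = 1674; cumulative 15748. Total 15748.
Difference: |12616 − 15748| = 3132.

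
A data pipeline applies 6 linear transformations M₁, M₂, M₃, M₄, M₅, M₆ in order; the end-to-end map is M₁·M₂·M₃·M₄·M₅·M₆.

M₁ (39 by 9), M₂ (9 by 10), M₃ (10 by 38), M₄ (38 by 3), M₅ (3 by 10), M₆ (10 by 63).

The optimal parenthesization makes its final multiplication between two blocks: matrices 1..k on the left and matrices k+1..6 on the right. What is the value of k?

Adjacent pairs: M₁M₂ = 39·9·10 = 3510; M₂M₃ = 9·10·38 = 3420; M₃M₄ = 10·38·3 = 1140; M₄M₅ = 38·3·10 = 1140; M₅M₆ = 3·10·63 = 1890.
Length 3: M₁..M₃: k=1: 0+3420+39·9·38=16758; k=2: 3510+0+39·10·38=18330 → min 16758 | M₂..M₄: k=2: 0+1140+9·10·3=1410; k=3: 3420+0+9·38·3=4446 → min 1410 | M₃..M₅: k=3: 0+1140+10·38·10=4940; k=4: 1140+0+10·3·10=1440 → min 1440 | M₄..M₆: k=4: 0+1890+38·3·63=9072; k=5: 1140+0+38·10·63=25080 → min 9072.
Length 4: M₁..M₄: k=1: 0+1410+39·9·3=2463; k=2: 3510+1140+39·10·3=5820; k=3: 16758+0+39·38·3=21204 → min 2463 | M₂..M₅: k=2: 0+1440+9·10·10=2340; k=3: 3420+1140+9·38·10=7980; k=4: 1410+0+9·3·10=1680 → min 1680 | M₃..M₆: k=3: 0+9072+10·38·63=33012; k=4: 1140+1890+10·3·63=4920; k=5: 1440+0+10·10·63=7740 → min 4920.
Length 5: M₁..M₅: k=1: 0+1680+39·9·10=5190; k=2: 3510+1440+39·10·10=8850; k=3: 16758+1140+39·38·10=32718; k=4: 2463+0+39·3·10=3633 → min 3633 | M₂..M₆: k=2: 0+4920+9·10·63=10590; k=3: 3420+9072+9·38·63=34038; k=4: 1410+1890+9·3·63=5001; k=5: 1680+0+9·10·63=7350 → min 5001.
Top-level splits: k=1: (M₁..M₁)·(M₂..M₆) → 0+5001+39·9·63 = 27114; k=2: (M₁..M₂)·(M₃..M₆) → 3510+4920+39·10·63 = 33000; k=3: (M₁..M₃)·(M₄..M₆) → 16758+9072+39·38·63 = 119196; k=4: (M₁..M₄)·(M₅..M₆) → 2463+1890+39·3·63 = 11724; k=5: (M₁..M₅)·(M₆..M₆) → 3633+0+39·10·63 = 28203.
Best split is after M₄, i.e. k = 4.

4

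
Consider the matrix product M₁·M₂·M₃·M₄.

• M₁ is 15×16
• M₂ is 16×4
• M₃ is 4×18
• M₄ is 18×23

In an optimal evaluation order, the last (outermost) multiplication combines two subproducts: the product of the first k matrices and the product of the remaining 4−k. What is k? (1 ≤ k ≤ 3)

2

Adjacent pairs: M₁M₂ = 15·16·4 = 960; M₂M₃ = 16·4·18 = 1152; M₃M₄ = 4·18·23 = 1656.
Length 3: M₁..M₃: k=1: 0+1152+15·16·18=5472; k=2: 960+0+15·4·18=2040 → min 2040 | M₂..M₄: k=2: 0+1656+16·4·23=3128; k=3: 1152+0+16·18·23=7776 → min 3128.
Top-level splits: k=1: (M₁..M₁)·(M₂..M₄) → 0+3128+15·16·23 = 8648; k=2: (M₁..M₂)·(M₃..M₄) → 960+1656+15·4·23 = 3996; k=3: (M₁..M₃)·(M₄..M₄) → 2040+0+15·18·23 = 8250.
Best split is after M₂, i.e. k = 2.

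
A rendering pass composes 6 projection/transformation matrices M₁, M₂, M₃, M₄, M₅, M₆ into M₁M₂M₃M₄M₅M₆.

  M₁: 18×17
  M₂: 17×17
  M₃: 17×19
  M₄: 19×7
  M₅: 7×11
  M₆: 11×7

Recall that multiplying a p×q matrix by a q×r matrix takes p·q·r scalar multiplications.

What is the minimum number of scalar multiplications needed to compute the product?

7798

Adjacent pairs: M₁M₂ = 18·17·17 = 5202; M₂M₃ = 17·17·19 = 5491; M₃M₄ = 17·19·7 = 2261; M₄M₅ = 19·7·11 = 1463; M₅M₆ = 7·11·7 = 539.
Length 3: M₁..M₃: k=1: 0+5491+18·17·19=11305; k=2: 5202+0+18·17·19=11016 → min 11016 | M₂..M₄: k=2: 0+2261+17·17·7=4284; k=3: 5491+0+17·19·7=7752 → min 4284 | M₃..M₅: k=3: 0+1463+17·19·11=5016; k=4: 2261+0+17·7·11=3570 → min 3570 | M₄..M₆: k=4: 0+539+19·7·7=1470; k=5: 1463+0+19·11·7=2926 → min 1470.
Length 4: M₁..M₄: k=1: 0+4284+18·17·7=6426; k=2: 5202+2261+18·17·7=9605; k=3: 11016+0+18·19·7=13410 → min 6426 | M₂..M₅: k=2: 0+3570+17·17·11=6749; k=3: 5491+1463+17·19·11=10507; k=4: 4284+0+17·7·11=5593 → min 5593 | M₃..M₆: k=3: 0+1470+17·19·7=3731; k=4: 2261+539+17·7·7=3633; k=5: 3570+0+17·11·7=4879 → min 3633.
Length 5: M₁..M₅: k=1: 0+5593+18·17·11=8959; k=2: 5202+3570+18·17·11=12138; k=3: 11016+1463+18·19·11=16241; k=4: 6426+0+18·7·11=7812 → min 7812 | M₂..M₆: k=2: 0+3633+17·17·7=5656; k=3: 5491+1470+17·19·7=9222; k=4: 4284+539+17·7·7=5656; k=5: 5593+0+17·11·7=6902 → min 5656.
Length 6: M₁..M₆: k=1: 0+5656+18·17·7=7798; k=2: 5202+3633+18·17·7=10977; k=3: 11016+1470+18·19·7=14880; k=4: 6426+539+18·7·7=7847; k=5: 7812+0+18·11·7=9198 → min 7798.
Optimal order: (M₁(M₂((M₃M₄)(M₅M₆)))) with cost 7798.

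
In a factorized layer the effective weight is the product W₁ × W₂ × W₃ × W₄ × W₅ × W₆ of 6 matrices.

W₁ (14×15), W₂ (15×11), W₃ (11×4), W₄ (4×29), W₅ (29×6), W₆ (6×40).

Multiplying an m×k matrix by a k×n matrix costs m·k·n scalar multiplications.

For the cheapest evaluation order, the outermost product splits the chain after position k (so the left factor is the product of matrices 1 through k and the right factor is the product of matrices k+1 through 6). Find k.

3

Adjacent pairs: W₁W₂ = 14·15·11 = 2310; W₂W₃ = 15·11·4 = 660; W₃W₄ = 11·4·29 = 1276; W₄W₅ = 4·29·6 = 696; W₅W₆ = 29·6·40 = 6960.
Length 3: W₁..W₃: k=1: 0+660+14·15·4=1500; k=2: 2310+0+14·11·4=2926 → min 1500 | W₂..W₄: k=2: 0+1276+15·11·29=6061; k=3: 660+0+15·4·29=2400 → min 2400 | W₃..W₅: k=3: 0+696+11·4·6=960; k=4: 1276+0+11·29·6=3190 → min 960 | W₄..W₆: k=4: 0+6960+4·29·40=11600; k=5: 696+0+4·6·40=1656 → min 1656.
Length 4: W₁..W₄: k=1: 0+2400+14·15·29=8490; k=2: 2310+1276+14·11·29=8052; k=3: 1500+0+14·4·29=3124 → min 3124 | W₂..W₅: k=2: 0+960+15·11·6=1950; k=3: 660+696+15·4·6=1716; k=4: 2400+0+15·29·6=5010 → min 1716 | W₃..W₆: k=3: 0+1656+11·4·40=3416; k=4: 1276+6960+11·29·40=20996; k=5: 960+0+11·6·40=3600 → min 3416.
Length 5: W₁..W₅: k=1: 0+1716+14·15·6=2976; k=2: 2310+960+14·11·6=4194; k=3: 1500+696+14·4·6=2532; k=4: 3124+0+14·29·6=5560 → min 2532 | W₂..W₆: k=2: 0+3416+15·11·40=10016; k=3: 660+1656+15·4·40=4716; k=4: 2400+6960+15·29·40=26760; k=5: 1716+0+15·6·40=5316 → min 4716.
Top-level splits: k=1: (W₁..W₁)·(W₂..W₆) → 0+4716+14·15·40 = 13116; k=2: (W₁..W₂)·(W₃..W₆) → 2310+3416+14·11·40 = 11886; k=3: (W₁..W₃)·(W₄..W₆) → 1500+1656+14·4·40 = 5396; k=4: (W₁..W₄)·(W₅..W₆) → 3124+6960+14·29·40 = 26324; k=5: (W₁..W₅)·(W₆..W₆) → 2532+0+14·6·40 = 5892.
Best split is after W₃, i.e. k = 3.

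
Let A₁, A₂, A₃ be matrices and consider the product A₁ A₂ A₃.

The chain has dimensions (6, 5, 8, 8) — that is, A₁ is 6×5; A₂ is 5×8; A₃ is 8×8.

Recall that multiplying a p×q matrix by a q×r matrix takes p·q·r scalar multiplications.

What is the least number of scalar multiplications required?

560

Order (A₁ (A₂ A₃)): (A₂ A₃): 5×8 by 8×8 → 5×8, cost 5·8·8 = 320; (A₁ (A₂ A₃)): 6×5 by 5×8 → 6×8, cost 6·5·8 = 240; cumulative 560. Total 560.
Order ((A₁ A₂) A₃): (A₁ A₂): 6×5 by 5×8 → 6×8, cost 6·5·8 = 240; ((A₁ A₂) A₃): 6×8 by 8×8 → 6×8, cost 6·8·8 = 384; cumulative 624. Total 624.
Minimum: 560.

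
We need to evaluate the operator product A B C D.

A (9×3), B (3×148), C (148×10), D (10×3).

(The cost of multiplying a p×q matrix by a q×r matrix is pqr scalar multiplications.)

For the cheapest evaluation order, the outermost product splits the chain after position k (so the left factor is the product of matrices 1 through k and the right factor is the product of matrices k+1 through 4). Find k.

Adjacent pairs: AB = 9·3·148 = 3996; BC = 3·148·10 = 4440; CD = 148·10·3 = 4440.
Length 3: A..C: k=1: 0+4440+9·3·10=4710; k=2: 3996+0+9·148·10=17316 → min 4710 | B..D: k=2: 0+4440+3·148·3=5772; k=3: 4440+0+3·10·3=4530 → min 4530.
Top-level splits: k=1: (A..A)·(B..D) → 0+4530+9·3·3 = 4611; k=2: (A..B)·(C..D) → 3996+4440+9·148·3 = 12432; k=3: (A..C)·(D..D) → 4710+0+9·10·3 = 4980.
Best split is after A, i.e. k = 1.

1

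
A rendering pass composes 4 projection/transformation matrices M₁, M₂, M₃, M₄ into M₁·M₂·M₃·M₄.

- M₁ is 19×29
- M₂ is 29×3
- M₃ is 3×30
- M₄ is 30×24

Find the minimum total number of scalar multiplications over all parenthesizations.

5181

Adjacent pairs: M₁M₂ = 19·29·3 = 1653; M₂M₃ = 29·3·30 = 2610; M₃M₄ = 3·30·24 = 2160.
Length 3: M₁..M₃: k=1: 0+2610+19·29·30=19140; k=2: 1653+0+19·3·30=3363 → min 3363 | M₂..M₄: k=2: 0+2160+29·3·24=4248; k=3: 2610+0+29·30·24=23490 → min 4248.
Length 4: M₁..M₄: k=1: 0+4248+19·29·24=17472; k=2: 1653+2160+19·3·24=5181; k=3: 3363+0+19·30·24=17043 → min 5181.
Optimal order: ((M₁·M₂)·(M₃·M₄)) with cost 5181.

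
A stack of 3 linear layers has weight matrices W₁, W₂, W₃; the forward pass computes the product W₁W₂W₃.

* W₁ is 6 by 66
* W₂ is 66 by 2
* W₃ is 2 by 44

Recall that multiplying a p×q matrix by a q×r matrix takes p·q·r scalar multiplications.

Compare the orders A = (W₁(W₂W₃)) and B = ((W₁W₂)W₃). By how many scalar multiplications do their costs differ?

Order A = (W₁(W₂W₃)): (W₂W₃): 66×2 by 2×44 → 66×44, cost 66·2·44 = 5808; (W₁(W₂W₃)): 6×66 by 66×44 → 6×44, cost 6·66·44 = 17424; cumulative 23232. Total 23232.
Order B = ((W₁W₂)W₃): (W₁W₂): 6×66 by 66×2 → 6×2, cost 6·66·2 = 792; ((W₁W₂)W₃): 6×2 by 2×44 → 6×44, cost 6·2·44 = 528; cumulative 1320. Total 1320.
Difference: |23232 − 1320| = 21912.

21912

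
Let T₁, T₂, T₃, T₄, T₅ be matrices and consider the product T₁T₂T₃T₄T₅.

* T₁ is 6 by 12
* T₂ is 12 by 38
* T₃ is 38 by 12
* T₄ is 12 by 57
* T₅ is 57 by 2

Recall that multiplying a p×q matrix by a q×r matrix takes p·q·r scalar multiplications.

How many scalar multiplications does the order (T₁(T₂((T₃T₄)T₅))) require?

(T₃T₄): 38×12 by 12×57 → 38×57, cost 38·12·57 = 25992
((T₃T₄)T₅): 38×57 by 57×2 → 38×2, cost 38·57·2 = 4332; cumulative 30324
(T₂((T₃T₄)T₅)): 12×38 by 38×2 → 12×2, cost 12·38·2 = 912; cumulative 31236
(T₁(T₂((T₃T₄)T₅))): 6×12 by 12×2 → 6×2, cost 6·12·2 = 144; cumulative 31380
Total: 31380 scalar multiplications.

31380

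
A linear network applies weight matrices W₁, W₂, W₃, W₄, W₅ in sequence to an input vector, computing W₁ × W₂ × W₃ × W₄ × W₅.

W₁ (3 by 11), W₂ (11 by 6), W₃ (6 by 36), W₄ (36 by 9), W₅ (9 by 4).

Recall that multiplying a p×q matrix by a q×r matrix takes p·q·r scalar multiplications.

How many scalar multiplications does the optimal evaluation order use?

Adjacent pairs: W₁W₂ = 3·11·6 = 198; W₂W₃ = 11·6·36 = 2376; W₃W₄ = 6·36·9 = 1944; W₄W₅ = 36·9·4 = 1296.
Length 3: W₁..W₃: k=1: 0+2376+3·11·36=3564; k=2: 198+0+3·6·36=846 → min 846 | W₂..W₄: k=2: 0+1944+11·6·9=2538; k=3: 2376+0+11·36·9=5940 → min 2538 | W₃..W₅: k=3: 0+1296+6·36·4=2160; k=4: 1944+0+6·9·4=2160 → min 2160.
Length 4: W₁..W₄: k=1: 0+2538+3·11·9=2835; k=2: 198+1944+3·6·9=2304; k=3: 846+0+3·36·9=1818 → min 1818 | W₂..W₅: k=2: 0+2160+11·6·4=2424; k=3: 2376+1296+11·36·4=5256; k=4: 2538+0+11·9·4=2934 → min 2424.
Length 5: W₁..W₅: k=1: 0+2424+3·11·4=2556; k=2: 198+2160+3·6·4=2430; k=3: 846+1296+3·36·4=2574; k=4: 1818+0+3·9·4=1926 → min 1926.
Optimal order: ((((W₁ × W₂) × W₃) × W₄) × W₅) with cost 1926.

1926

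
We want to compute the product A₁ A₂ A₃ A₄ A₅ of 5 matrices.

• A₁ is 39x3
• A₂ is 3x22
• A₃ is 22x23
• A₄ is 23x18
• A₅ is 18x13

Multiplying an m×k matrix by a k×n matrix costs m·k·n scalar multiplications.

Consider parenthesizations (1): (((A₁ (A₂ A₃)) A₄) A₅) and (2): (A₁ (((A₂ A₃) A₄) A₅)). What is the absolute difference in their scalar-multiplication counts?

Order (1) = (((A₁ (A₂ A₃)) A₄) A₅): (A₂ A₃): 3×22 by 22×23 → 3×23, cost 3·22·23 = 1518; (A₁ (A₂ A₃)): 39×3 by 3×23 → 39×23, cost 39·3·23 = 2691; cumulative 4209; ((A₁ (A₂ A₃)) A₄): 39×23 by 23×18 → 39×18, cost 39·23·18 = 16146; cumulative 20355; (((A₁ (A₂ A₃)) A₄) A₅): 39×18 by 18×13 → 39×13, cost 39·18·13 = 9126; cumulative 29481. Total 29481.
Order (2) = (A₁ (((A₂ A₃) A₄) A₅)): (A₂ A₃): 3×22 by 22×23 → 3×23, cost 3·22·23 = 1518; ((A₂ A₃) A₄): 3×23 by 23×18 → 3×18, cost 3·23·18 = 1242; cumulative 2760; (((A₂ A₃) A₄) A₅): 3×18 by 18×13 → 3×13, cost 3·18·13 = 702; cumulative 3462; (A₁ (((A₂ A₃) A₄) A₅)): 39×3 by 3×13 → 39×13, cost 39·3·13 = 1521; cumulative 4983. Total 4983.
Difference: |29481 − 4983| = 24498.

24498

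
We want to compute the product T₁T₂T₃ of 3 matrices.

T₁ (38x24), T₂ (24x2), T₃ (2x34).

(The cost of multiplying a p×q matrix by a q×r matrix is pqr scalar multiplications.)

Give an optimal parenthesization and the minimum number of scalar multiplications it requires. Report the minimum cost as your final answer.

4408

(T₁(T₂T₃)): cost 32640.
((T₁T₂)T₃): cost 4408.
Optimal: ((T₁T₂)T₃) with cost 4408.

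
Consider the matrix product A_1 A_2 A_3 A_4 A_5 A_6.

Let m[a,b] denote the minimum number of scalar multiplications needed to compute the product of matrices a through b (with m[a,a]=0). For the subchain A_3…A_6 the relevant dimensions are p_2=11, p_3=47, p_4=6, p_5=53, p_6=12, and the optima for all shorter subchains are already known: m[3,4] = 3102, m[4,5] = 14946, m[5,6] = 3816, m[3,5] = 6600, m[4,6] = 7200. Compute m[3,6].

m[3,6] = min over k∈[3,5] of m[3,k]+m[k+1,6]+p_{2}·p_k·p_{6}.
k=3: 0 + 7200 + 11·47·12 = 13404; k=4: 3102 + 3816 + 11·6·12 = 7710; k=5: 6600 + 0 + 11·53·12 = 13596.
Minimum: 7710 at k=4.

7710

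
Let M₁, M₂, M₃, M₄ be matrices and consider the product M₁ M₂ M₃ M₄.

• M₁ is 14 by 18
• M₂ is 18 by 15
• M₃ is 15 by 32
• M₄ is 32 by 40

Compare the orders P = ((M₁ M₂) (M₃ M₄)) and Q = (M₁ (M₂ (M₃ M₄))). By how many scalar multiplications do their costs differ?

8700

Order P = ((M₁ M₂) (M₃ M₄)): (M₁ M₂): 14×18 by 18×15 → 14×15, cost 14·18·15 = 3780; (M₃ M₄): 15×32 by 32×40 → 15×40, cost 15·32·40 = 19200; ((M₁ M₂) (M₃ M₄)): 14×15 by 15×40 → 14×40, cost 14·15·40 = 8400; cumulative 31380. Total 31380.
Order Q = (M₁ (M₂ (M₃ M₄))): (M₃ M₄): 15×32 by 32×40 → 15×40, cost 15·32·40 = 19200; (M₂ (M₃ M₄)): 18×15 by 15×40 → 18×40, cost 18·15·40 = 10800; cumulative 30000; (M₁ (M₂ (M₃ M₄))): 14×18 by 18×40 → 14×40, cost 14·18·40 = 10080; cumulative 40080. Total 40080.
Difference: |31380 − 40080| = 8700.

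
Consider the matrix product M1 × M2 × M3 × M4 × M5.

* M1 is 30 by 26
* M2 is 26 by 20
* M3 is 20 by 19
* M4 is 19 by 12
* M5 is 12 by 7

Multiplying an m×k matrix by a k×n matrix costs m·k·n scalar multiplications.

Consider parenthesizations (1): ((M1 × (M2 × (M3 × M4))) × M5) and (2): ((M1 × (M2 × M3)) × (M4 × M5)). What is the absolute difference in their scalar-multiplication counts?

7606

Order (1) = ((M1 × (M2 × (M3 × M4))) × M5): (M3 × M4): 20×19 by 19×12 → 20×12, cost 20·19·12 = 4560; (M2 × (M3 × M4)): 26×20 by 20×12 → 26×12, cost 26·20·12 = 6240; cumulative 10800; (M1 × (M2 × (M3 × M4))): 30×26 by 26×12 → 30×12, cost 30·26·12 = 9360; cumulative 20160; ((M1 × (M2 × (M3 × M4))) × M5): 30×12 by 12×7 → 30×7, cost 30·12·7 = 2520; cumulative 22680. Total 22680.
Order (2) = ((M1 × (M2 × M3)) × (M4 × M5)): (M2 × M3): 26×20 by 20×19 → 26×19, cost 26·20·19 = 9880; (M1 × (M2 × M3)): 30×26 by 26×19 → 30×19, cost 30·26·19 = 14820; cumulative 24700; (M4 × M5): 19×12 by 12×7 → 19×7, cost 19·12·7 = 1596; ((M1 × (M2 × M3)) × (M4 × M5)): 30×19 by 19×7 → 30×7, cost 30·19·7 = 3990; cumulative 30286. Total 30286.
Difference: |22680 − 30286| = 7606.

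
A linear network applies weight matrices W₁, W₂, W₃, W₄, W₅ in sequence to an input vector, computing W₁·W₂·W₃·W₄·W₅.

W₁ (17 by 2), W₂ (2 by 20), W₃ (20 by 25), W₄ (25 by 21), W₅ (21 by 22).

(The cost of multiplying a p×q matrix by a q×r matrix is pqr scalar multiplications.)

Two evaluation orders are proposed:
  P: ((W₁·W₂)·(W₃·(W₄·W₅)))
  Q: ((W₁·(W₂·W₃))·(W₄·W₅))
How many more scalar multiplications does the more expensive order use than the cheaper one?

7960

Order P = ((W₁·W₂)·(W₃·(W₄·W₅))): (W₁·W₂): 17×2 by 2×20 → 17×20, cost 17·2·20 = 680; (W₄·W₅): 25×21 by 21×22 → 25×22, cost 25·21·22 = 11550; (W₃·(W₄·W₅)): 20×25 by 25×22 → 20×22, cost 20·25·22 = 11000; cumulative 22550; ((W₁·W₂)·(W₃·(W₄·W₅))): 17×20 by 20×22 → 17×22, cost 17·20·22 = 7480; cumulative 30710. Total 30710.
Order Q = ((W₁·(W₂·W₃))·(W₄·W₅)): (W₂·W₃): 2×20 by 20×25 → 2×25, cost 2·20·25 = 1000; (W₁·(W₂·W₃)): 17×2 by 2×25 → 17×25, cost 17·2·25 = 850; cumulative 1850; (W₄·W₅): 25×21 by 21×22 → 25×22, cost 25·21·22 = 11550; ((W₁·(W₂·W₃))·(W₄·W₅)): 17×25 by 25×22 → 17×22, cost 17·25·22 = 9350; cumulative 22750. Total 22750.
Difference: |30710 − 22750| = 7960.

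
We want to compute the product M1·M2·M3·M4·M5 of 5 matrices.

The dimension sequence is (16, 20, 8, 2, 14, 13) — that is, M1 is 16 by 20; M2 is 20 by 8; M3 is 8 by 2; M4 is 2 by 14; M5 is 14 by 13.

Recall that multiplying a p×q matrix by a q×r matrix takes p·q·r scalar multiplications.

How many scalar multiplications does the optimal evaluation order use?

1740

Adjacent pairs: M1M2 = 16·20·8 = 2560; M2M3 = 20·8·2 = 320; M3M4 = 8·2·14 = 224; M4M5 = 2·14·13 = 364.
Length 3: M1..M3: k=1: 0+320+16·20·2=960; k=2: 2560+0+16·8·2=2816 → min 960 | M2..M4: k=2: 0+224+20·8·14=2464; k=3: 320+0+20·2·14=880 → min 880 | M3..M5: k=3: 0+364+8·2·13=572; k=4: 224+0+8·14·13=1680 → min 572.
Length 4: M1..M4: k=1: 0+880+16·20·14=5360; k=2: 2560+224+16·8·14=4576; k=3: 960+0+16·2·14=1408 → min 1408 | M2..M5: k=2: 0+572+20·8·13=2652; k=3: 320+364+20·2·13=1204; k=4: 880+0+20·14·13=4520 → min 1204.
Length 5: M1..M5: k=1: 0+1204+16·20·13=5364; k=2: 2560+572+16·8·13=4796; k=3: 960+364+16·2·13=1740; k=4: 1408+0+16·14·13=4320 → min 1740.
Optimal order: ((M1·(M2·M3))·(M4·M5)) with cost 1740.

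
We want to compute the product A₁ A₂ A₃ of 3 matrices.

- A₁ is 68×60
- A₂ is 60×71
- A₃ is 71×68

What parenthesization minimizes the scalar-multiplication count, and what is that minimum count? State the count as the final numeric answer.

(A₁ (A₂ A₃)): cost 567120.
((A₁ A₂) A₃): cost 617984.
Optimal: (A₁ (A₂ A₃)) with cost 567120.

567120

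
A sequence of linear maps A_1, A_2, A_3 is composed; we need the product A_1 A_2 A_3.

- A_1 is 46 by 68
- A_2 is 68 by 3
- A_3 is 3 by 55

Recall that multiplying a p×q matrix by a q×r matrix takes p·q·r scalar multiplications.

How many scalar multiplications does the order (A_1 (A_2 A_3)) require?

183260

(A_2 A_3): 68×3 by 3×55 → 68×55, cost 68·3·55 = 11220
(A_1 (A_2 A_3)): 46×68 by 68×55 → 46×55, cost 46·68·55 = 172040; cumulative 183260
Total: 183260 scalar multiplications.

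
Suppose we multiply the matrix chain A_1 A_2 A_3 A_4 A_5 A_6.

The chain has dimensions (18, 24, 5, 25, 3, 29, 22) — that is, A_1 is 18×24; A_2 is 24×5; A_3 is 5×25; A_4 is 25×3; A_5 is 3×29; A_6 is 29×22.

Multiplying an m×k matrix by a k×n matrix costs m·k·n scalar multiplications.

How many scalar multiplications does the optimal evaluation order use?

Adjacent pairs: A_1A_2 = 18·24·5 = 2160; A_2A_3 = 24·5·25 = 3000; A_3A_4 = 5·25·3 = 375; A_4A_5 = 25·3·29 = 2175; A_5A_6 = 3·29·22 = 1914.
Length 3: A_1..A_3: k=1: 0+3000+18·24·25=13800; k=2: 2160+0+18·5·25=4410 → min 4410 | A_2..A_4: k=2: 0+375+24·5·3=735; k=3: 3000+0+24·25·3=4800 → min 735 | A_3..A_5: k=3: 0+2175+5·25·29=5800; k=4: 375+0+5·3·29=810 → min 810 | A_4..A_6: k=4: 0+1914+25·3·22=3564; k=5: 2175+0+25·29·22=18125 → min 3564.
Length 4: A_1..A_4: k=1: 0+735+18·24·3=2031; k=2: 2160+375+18·5·3=2805; k=3: 4410+0+18·25·3=5760 → min 2031 | A_2..A_5: k=2: 0+810+24·5·29=4290; k=3: 3000+2175+24·25·29=22575; k=4: 735+0+24·3·29=2823 → min 2823 | A_3..A_6: k=3: 0+3564+5·25·22=6314; k=4: 375+1914+5·3·22=2619; k=5: 810+0+5·29·22=4000 → min 2619.
Length 5: A_1..A_5: k=1: 0+2823+18·24·29=15351; k=2: 2160+810+18·5·29=5580; k=3: 4410+2175+18·25·29=19635; k=4: 2031+0+18·3·29=3597 → min 3597 | A_2..A_6: k=2: 0+2619+24·5·22=5259; k=3: 3000+3564+24·25·22=19764; k=4: 735+1914+24·3·22=4233; k=5: 2823+0+24·29·22=18135 → min 4233.
Length 6: A_1..A_6: k=1: 0+4233+18·24·22=13737; k=2: 2160+2619+18·5·22=6759; k=3: 4410+3564+18·25·22=17874; k=4: 2031+1914+18·3·22=5133; k=5: 3597+0+18·29·22=15081 → min 5133.
Optimal order: ((A_1 (A_2 (A_3 A_4))) (A_5 A_6)) with cost 5133.

5133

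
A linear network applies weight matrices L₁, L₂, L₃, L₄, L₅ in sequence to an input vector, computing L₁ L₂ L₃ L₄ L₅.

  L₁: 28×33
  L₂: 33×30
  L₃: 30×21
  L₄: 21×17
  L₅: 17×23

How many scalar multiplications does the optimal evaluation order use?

54196

Adjacent pairs: L₁L₂ = 28·33·30 = 27720; L₂L₃ = 33·30·21 = 20790; L₃L₄ = 30·21·17 = 10710; L₄L₅ = 21·17·23 = 8211.
Length 3: L₁..L₃: k=1: 0+20790+28·33·21=40194; k=2: 27720+0+28·30·21=45360 → min 40194 | L₂..L₄: k=2: 0+10710+33·30·17=27540; k=3: 20790+0+33·21·17=32571 → min 27540 | L₃..L₅: k=3: 0+8211+30·21·23=22701; k=4: 10710+0+30·17·23=22440 → min 22440.
Length 4: L₁..L₄: k=1: 0+27540+28·33·17=43248; k=2: 27720+10710+28·30·17=52710; k=3: 40194+0+28·21·17=50190 → min 43248 | L₂..L₅: k=2: 0+22440+33·30·23=45210; k=3: 20790+8211+33·21·23=44940; k=4: 27540+0+33·17·23=40443 → min 40443.
Length 5: L₁..L₅: k=1: 0+40443+28·33·23=61695; k=2: 27720+22440+28·30·23=69480; k=3: 40194+8211+28·21·23=61929; k=4: 43248+0+28·17·23=54196 → min 54196.
Optimal order: ((L₁ (L₂ (L₃ L₄))) L₅) with cost 54196.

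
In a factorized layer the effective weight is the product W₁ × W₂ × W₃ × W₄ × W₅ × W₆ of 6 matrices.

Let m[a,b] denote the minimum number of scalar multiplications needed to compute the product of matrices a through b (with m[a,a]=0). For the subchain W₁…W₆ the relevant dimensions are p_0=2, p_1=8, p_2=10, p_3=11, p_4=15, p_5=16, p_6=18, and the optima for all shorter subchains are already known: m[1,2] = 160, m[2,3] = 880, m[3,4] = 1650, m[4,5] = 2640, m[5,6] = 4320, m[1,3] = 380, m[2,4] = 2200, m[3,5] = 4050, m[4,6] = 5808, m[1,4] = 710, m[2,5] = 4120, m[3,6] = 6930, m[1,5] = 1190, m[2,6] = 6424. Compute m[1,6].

1766

m[1,6] = min over k∈[1,5] of m[1,k]+m[k+1,6]+p_{0}·p_k·p_{6}.
k=1: 0 + 6424 + 2·8·18 = 6712; k=2: 160 + 6930 + 2·10·18 = 7450; k=3: 380 + 5808 + 2·11·18 = 6584; k=4: 710 + 4320 + 2·15·18 = 5570; k=5: 1190 + 0 + 2·16·18 = 1766.
Minimum: 1766 at k=5.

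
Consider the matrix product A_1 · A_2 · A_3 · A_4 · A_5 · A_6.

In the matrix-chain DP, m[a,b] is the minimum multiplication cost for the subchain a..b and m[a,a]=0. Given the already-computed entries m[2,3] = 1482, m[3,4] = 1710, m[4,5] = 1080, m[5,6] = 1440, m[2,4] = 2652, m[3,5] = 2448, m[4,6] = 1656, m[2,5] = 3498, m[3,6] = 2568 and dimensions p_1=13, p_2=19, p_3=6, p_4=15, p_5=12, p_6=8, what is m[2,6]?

m[2,6] = min over k∈[2,5] of m[2,k]+m[k+1,6]+p_{1}·p_k·p_{6}.
k=2: 0 + 2568 + 13·19·8 = 4544; k=3: 1482 + 1656 + 13·6·8 = 3762; k=4: 2652 + 1440 + 13·15·8 = 5652; k=5: 3498 + 0 + 13·12·8 = 4746.
Minimum: 3762 at k=3.

3762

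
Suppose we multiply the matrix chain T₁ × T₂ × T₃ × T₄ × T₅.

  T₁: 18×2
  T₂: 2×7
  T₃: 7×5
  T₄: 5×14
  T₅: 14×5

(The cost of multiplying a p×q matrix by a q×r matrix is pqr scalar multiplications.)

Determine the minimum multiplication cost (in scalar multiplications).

Adjacent pairs: T₁T₂ = 18·2·7 = 252; T₂T₃ = 2·7·5 = 70; T₃T₄ = 7·5·14 = 490; T₄T₅ = 5·14·5 = 350.
Length 3: T₁..T₃: k=1: 0+70+18·2·5=250; k=2: 252+0+18·7·5=882 → min 250 | T₂..T₄: k=2: 0+490+2·7·14=686; k=3: 70+0+2·5·14=210 → min 210 | T₃..T₅: k=3: 0+350+7·5·5=525; k=4: 490+0+7·14·5=980 → min 525.
Length 4: T₁..T₄: k=1: 0+210+18·2·14=714; k=2: 252+490+18·7·14=2506; k=3: 250+0+18·5·14=1510 → min 714 | T₂..T₅: k=2: 0+525+2·7·5=595; k=3: 70+350+2·5·5=470; k=4: 210+0+2·14·5=350 → min 350.
Length 5: T₁..T₅: k=1: 0+350+18·2·5=530; k=2: 252+525+18·7·5=1407; k=3: 250+350+18·5·5=1050; k=4: 714+0+18·14·5=1974 → min 530.
Optimal order: (T₁ × (((T₂ × T₃) × T₄) × T₅)) with cost 530.

530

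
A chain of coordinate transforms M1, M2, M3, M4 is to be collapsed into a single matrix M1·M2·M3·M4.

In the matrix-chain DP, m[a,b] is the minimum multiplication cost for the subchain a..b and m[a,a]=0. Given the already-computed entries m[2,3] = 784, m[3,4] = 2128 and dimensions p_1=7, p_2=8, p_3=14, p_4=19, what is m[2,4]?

2646

m[2,4] = min over k∈[2,3] of m[2,k]+m[k+1,4]+p_{1}·p_k·p_{4}.
k=2: 0 + 2128 + 7·8·19 = 3192; k=3: 784 + 0 + 7·14·19 = 2646.
Minimum: 2646 at k=3.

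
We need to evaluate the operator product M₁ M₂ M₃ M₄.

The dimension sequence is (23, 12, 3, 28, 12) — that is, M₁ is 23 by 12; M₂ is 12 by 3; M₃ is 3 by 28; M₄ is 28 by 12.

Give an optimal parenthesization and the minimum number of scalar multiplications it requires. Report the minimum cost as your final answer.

2664

Adjacent pairs: M₁M₂ = 23·12·3 = 828; M₂M₃ = 12·3·28 = 1008; M₃M₄ = 3·28·12 = 1008.
Length 3: M₁..M₃: k=1: 0+1008+23·12·28=8736; k=2: 828+0+23·3·28=2760 → min 2760 | M₂..M₄: k=2: 0+1008+12·3·12=1440; k=3: 1008+0+12·28·12=5040 → min 1440.
Length 4: M₁..M₄: k=1: 0+1440+23·12·12=4752; k=2: 828+1008+23·3·12=2664; k=3: 2760+0+23·28·12=10488 → min 2664.
Optimal parenthesization: ((M₁ M₂) (M₃ M₄)) with cost 2664.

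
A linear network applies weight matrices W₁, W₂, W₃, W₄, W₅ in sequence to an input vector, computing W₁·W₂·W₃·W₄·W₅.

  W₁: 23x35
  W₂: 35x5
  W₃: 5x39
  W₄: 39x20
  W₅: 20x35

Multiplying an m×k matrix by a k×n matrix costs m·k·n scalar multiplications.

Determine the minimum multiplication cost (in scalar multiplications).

15450

Adjacent pairs: W₁W₂ = 23·35·5 = 4025; W₂W₃ = 35·5·39 = 6825; W₃W₄ = 5·39·20 = 3900; W₄W₅ = 39·20·35 = 27300.
Length 3: W₁..W₃: k=1: 0+6825+23·35·39=38220; k=2: 4025+0+23·5·39=8510 → min 8510 | W₂..W₄: k=2: 0+3900+35·5·20=7400; k=3: 6825+0+35·39·20=34125 → min 7400 | W₃..W₅: k=3: 0+27300+5·39·35=34125; k=4: 3900+0+5·20·35=7400 → min 7400.
Length 4: W₁..W₄: k=1: 0+7400+23·35·20=23500; k=2: 4025+3900+23·5·20=10225; k=3: 8510+0+23·39·20=26450 → min 10225 | W₂..W₅: k=2: 0+7400+35·5·35=13525; k=3: 6825+27300+35·39·35=81900; k=4: 7400+0+35·20·35=31900 → min 13525.
Length 5: W₁..W₅: k=1: 0+13525+23·35·35=41700; k=2: 4025+7400+23·5·35=15450; k=3: 8510+27300+23·39·35=67205; k=4: 10225+0+23·20·35=26325 → min 15450.
Optimal order: ((W₁·W₂)·((W₃·W₄)·W₅)) with cost 15450.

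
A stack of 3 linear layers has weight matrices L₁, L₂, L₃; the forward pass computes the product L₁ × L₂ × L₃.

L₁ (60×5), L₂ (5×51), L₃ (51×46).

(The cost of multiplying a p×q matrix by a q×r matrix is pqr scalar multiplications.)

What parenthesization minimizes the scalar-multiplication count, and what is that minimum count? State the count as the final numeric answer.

25530

(L₁ × (L₂ × L₃)): cost 25530.
((L₁ × L₂) × L₃): cost 156060.
Optimal: (L₁ × (L₂ × L₃)) with cost 25530.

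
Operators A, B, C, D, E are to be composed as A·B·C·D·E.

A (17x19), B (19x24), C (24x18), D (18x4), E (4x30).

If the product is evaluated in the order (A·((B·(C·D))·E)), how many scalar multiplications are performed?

(C·D): 24×18 by 18×4 → 24×4, cost 24·18·4 = 1728
(B·(C·D)): 19×24 by 24×4 → 19×4, cost 19·24·4 = 1824; cumulative 3552
((B·(C·D))·E): 19×4 by 4×30 → 19×30, cost 19·4·30 = 2280; cumulative 5832
(A·((B·(C·D))·E)): 17×19 by 19×30 → 17×30, cost 17·19·30 = 9690; cumulative 15522
Total: 15522 scalar multiplications.

15522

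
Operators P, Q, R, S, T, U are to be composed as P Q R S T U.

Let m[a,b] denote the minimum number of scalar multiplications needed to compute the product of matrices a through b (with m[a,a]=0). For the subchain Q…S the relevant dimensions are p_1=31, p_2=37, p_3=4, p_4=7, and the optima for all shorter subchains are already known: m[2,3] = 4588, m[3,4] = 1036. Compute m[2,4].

5456

m[2,4] = min over k∈[2,3] of m[2,k]+m[k+1,4]+p_{1}·p_k·p_{4}.
k=2: 0 + 1036 + 31·37·7 = 9065; k=3: 4588 + 0 + 31·4·7 = 5456.
Minimum: 5456 at k=3.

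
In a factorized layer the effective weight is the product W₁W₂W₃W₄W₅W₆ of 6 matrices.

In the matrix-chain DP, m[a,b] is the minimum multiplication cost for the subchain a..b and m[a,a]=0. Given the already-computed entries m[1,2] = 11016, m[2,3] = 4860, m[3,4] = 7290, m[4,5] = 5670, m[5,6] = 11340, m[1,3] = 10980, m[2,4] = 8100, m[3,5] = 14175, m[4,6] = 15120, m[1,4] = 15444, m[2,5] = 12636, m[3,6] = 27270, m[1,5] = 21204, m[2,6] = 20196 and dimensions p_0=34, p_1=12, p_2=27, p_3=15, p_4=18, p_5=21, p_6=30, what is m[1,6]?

m[1,6] = min over k∈[1,5] of m[1,k]+m[k+1,6]+p_{0}·p_k·p_{6}.
k=1: 0 + 20196 + 34·12·30 = 32436; k=2: 11016 + 27270 + 34·27·30 = 65826; k=3: 10980 + 15120 + 34·15·30 = 41400; k=4: 15444 + 11340 + 34·18·30 = 45144; k=5: 21204 + 0 + 34·21·30 = 42624.
Minimum: 32436 at k=1.

32436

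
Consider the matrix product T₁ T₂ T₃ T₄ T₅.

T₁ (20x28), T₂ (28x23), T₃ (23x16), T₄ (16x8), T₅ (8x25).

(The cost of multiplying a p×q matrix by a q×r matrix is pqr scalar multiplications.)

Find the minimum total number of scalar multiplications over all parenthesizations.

16576

Adjacent pairs: T₁T₂ = 20·28·23 = 12880; T₂T₃ = 28·23·16 = 10304; T₃T₄ = 23·16·8 = 2944; T₄T₅ = 16·8·25 = 3200.
Length 3: T₁..T₃: k=1: 0+10304+20·28·16=19264; k=2: 12880+0+20·23·16=20240 → min 19264 | T₂..T₄: k=2: 0+2944+28·23·8=8096; k=3: 10304+0+28·16·8=13888 → min 8096 | T₃..T₅: k=3: 0+3200+23·16·25=12400; k=4: 2944+0+23·8·25=7544 → min 7544.
Length 4: T₁..T₄: k=1: 0+8096+20·28·8=12576; k=2: 12880+2944+20·23·8=19504; k=3: 19264+0+20·16·8=21824 → min 12576 | T₂..T₅: k=2: 0+7544+28·23·25=23644; k=3: 10304+3200+28·16·25=24704; k=4: 8096+0+28·8·25=13696 → min 13696.
Length 5: T₁..T₅: k=1: 0+13696+20·28·25=27696; k=2: 12880+7544+20·23·25=31924; k=3: 19264+3200+20·16·25=30464; k=4: 12576+0+20·8·25=16576 → min 16576.
Optimal order: ((T₁ (T₂ (T₃ T₄))) T₅) with cost 16576.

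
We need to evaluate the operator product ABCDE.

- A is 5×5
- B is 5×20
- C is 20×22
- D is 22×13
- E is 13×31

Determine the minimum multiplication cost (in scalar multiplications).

5970

Adjacent pairs: AB = 5·5·20 = 500; BC = 5·20·22 = 2200; CD = 20·22·13 = 5720; DE = 22·13·31 = 8866.
Length 3: A..C: k=1: 0+2200+5·5·22=2750; k=2: 500+0+5·20·22=2700 → min 2700 | B..D: k=2: 0+5720+5·20·13=7020; k=3: 2200+0+5·22·13=3630 → min 3630 | C..E: k=3: 0+8866+20·22·31=22506; k=4: 5720+0+20·13·31=13780 → min 13780.
Length 4: A..D: k=1: 0+3630+5·5·13=3955; k=2: 500+5720+5·20·13=7520; k=3: 2700+0+5·22·13=4130 → min 3955 | B..E: k=2: 0+13780+5·20·31=16880; k=3: 2200+8866+5·22·31=14476; k=4: 3630+0+5·13·31=5645 → min 5645.
Length 5: A..E: k=1: 0+5645+5·5·31=6420; k=2: 500+13780+5·20·31=17380; k=3: 2700+8866+5·22·31=14976; k=4: 3955+0+5·13·31=5970 → min 5970.
Optimal order: ((A((BC)D))E) with cost 5970.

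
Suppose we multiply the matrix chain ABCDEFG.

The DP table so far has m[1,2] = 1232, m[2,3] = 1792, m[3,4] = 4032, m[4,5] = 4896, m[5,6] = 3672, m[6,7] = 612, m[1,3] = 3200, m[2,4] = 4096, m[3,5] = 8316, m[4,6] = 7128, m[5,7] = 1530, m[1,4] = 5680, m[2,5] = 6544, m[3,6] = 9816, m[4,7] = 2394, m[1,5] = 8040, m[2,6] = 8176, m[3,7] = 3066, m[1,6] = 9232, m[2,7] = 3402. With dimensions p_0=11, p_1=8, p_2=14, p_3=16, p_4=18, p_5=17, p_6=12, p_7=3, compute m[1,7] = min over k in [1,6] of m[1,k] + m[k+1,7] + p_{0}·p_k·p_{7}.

3666

m[1,7] = min over k∈[1,6] of m[1,k]+m[k+1,7]+p_{0}·p_k·p_{7}.
k=1: 0 + 3402 + 11·8·3 = 3666; k=2: 1232 + 3066 + 11·14·3 = 4760; k=3: 3200 + 2394 + 11·16·3 = 6122; k=4: 5680 + 1530 + 11·18·3 = 7804; k=5: 8040 + 612 + 11·17·3 = 9213; k=6: 9232 + 0 + 11·12·3 = 9628.
Minimum: 3666 at k=1.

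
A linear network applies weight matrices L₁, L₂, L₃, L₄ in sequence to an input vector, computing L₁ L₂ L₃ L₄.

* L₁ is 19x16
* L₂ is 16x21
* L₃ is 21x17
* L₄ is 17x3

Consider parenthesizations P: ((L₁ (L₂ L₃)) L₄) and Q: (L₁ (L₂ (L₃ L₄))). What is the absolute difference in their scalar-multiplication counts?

Order P = ((L₁ (L₂ L₃)) L₄): (L₂ L₃): 16×21 by 21×17 → 16×17, cost 16·21·17 = 5712; (L₁ (L₂ L₃)): 19×16 by 16×17 → 19×17, cost 19·16·17 = 5168; cumulative 10880; ((L₁ (L₂ L₃)) L₄): 19×17 by 17×3 → 19×3, cost 19·17·3 = 969; cumulative 11849. Total 11849.
Order Q = (L₁ (L₂ (L₃ L₄))): (L₃ L₄): 21×17 by 17×3 → 21×3, cost 21·17·3 = 1071; (L₂ (L₃ L₄)): 16×21 by 21×3 → 16×3, cost 16·21·3 = 1008; cumulative 2079; (L₁ (L₂ (L₃ L₄))): 19×16 by 16×3 → 19×3, cost 19·16·3 = 912; cumulative 2991. Total 2991.
Difference: |11849 − 2991| = 8858.

8858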